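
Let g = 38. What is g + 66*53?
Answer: 3536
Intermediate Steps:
g + 66*53 = 38 + 66*53 = 38 + 3498 = 3536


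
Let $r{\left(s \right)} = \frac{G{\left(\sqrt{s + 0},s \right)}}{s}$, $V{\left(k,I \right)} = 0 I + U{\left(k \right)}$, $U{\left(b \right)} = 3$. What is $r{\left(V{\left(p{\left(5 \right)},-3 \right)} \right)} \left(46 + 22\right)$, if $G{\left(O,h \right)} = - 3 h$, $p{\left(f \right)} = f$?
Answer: $-204$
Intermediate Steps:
$V{\left(k,I \right)} = 3$ ($V{\left(k,I \right)} = 0 I + 3 = 0 + 3 = 3$)
$r{\left(s \right)} = -3$ ($r{\left(s \right)} = \frac{\left(-3\right) s}{s} = -3$)
$r{\left(V{\left(p{\left(5 \right)},-3 \right)} \right)} \left(46 + 22\right) = - 3 \left(46 + 22\right) = \left(-3\right) 68 = -204$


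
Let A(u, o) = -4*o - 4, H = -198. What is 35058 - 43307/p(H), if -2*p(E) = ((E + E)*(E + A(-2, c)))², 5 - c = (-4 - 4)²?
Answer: 288876802081/8239968 ≈ 35058.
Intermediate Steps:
c = -59 (c = 5 - (-4 - 4)² = 5 - 1*(-8)² = 5 - 1*64 = 5 - 64 = -59)
A(u, o) = -4 - 4*o
p(E) = -2*E²*(232 + E)² (p(E) = -(E + E)²*(E + (-4 - 4*(-59)))²/2 = -4*E²*(E + (-4 + 236))²/2 = -4*E²*(E + 232)²/2 = -4*E²*(232 + E)²/2 = -2*E²*(232 + E)²)
35058 - 43307/p(H) = 35058 - 43307*(-1/(78408*(232 - 198)²)) = 35058 - 43307/((-2*39204*34²)) = 35058 - 43307/((-2*39204*1156)) = 35058 - 43307/(-90639648) = 35058 - 43307*(-1/90639648) = 35058 + 3937/8239968 = 288876802081/8239968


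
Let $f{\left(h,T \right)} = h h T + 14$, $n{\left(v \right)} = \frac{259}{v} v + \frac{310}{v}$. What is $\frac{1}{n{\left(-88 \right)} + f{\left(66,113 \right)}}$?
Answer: $\frac{44}{21669889} \approx 2.0305 \cdot 10^{-6}$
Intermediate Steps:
$n{\left(v \right)} = 259 + \frac{310}{v}$
$f{\left(h,T \right)} = 14 + T h^{2}$ ($f{\left(h,T \right)} = h^{2} T + 14 = T h^{2} + 14 = 14 + T h^{2}$)
$\frac{1}{n{\left(-88 \right)} + f{\left(66,113 \right)}} = \frac{1}{\left(259 + \frac{310}{-88}\right) + \left(14 + 113 \cdot 66^{2}\right)} = \frac{1}{\left(259 + 310 \left(- \frac{1}{88}\right)\right) + \left(14 + 113 \cdot 4356\right)} = \frac{1}{\left(259 - \frac{155}{44}\right) + \left(14 + 492228\right)} = \frac{1}{\frac{11241}{44} + 492242} = \frac{1}{\frac{21669889}{44}} = \frac{44}{21669889}$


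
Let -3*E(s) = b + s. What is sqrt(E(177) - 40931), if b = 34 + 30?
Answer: I*sqrt(369102)/3 ≈ 202.51*I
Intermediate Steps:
b = 64
E(s) = -64/3 - s/3 (E(s) = -(64 + s)/3 = -64/3 - s/3)
sqrt(E(177) - 40931) = sqrt((-64/3 - 1/3*177) - 40931) = sqrt((-64/3 - 59) - 40931) = sqrt(-241/3 - 40931) = sqrt(-123034/3) = I*sqrt(369102)/3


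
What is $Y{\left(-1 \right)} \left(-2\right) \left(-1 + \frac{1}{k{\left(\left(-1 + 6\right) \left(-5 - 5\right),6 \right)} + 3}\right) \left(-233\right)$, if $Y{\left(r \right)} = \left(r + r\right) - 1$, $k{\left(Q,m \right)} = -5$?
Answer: $2097$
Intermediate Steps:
$Y{\left(r \right)} = -1 + 2 r$ ($Y{\left(r \right)} = 2 r - 1 = -1 + 2 r$)
$Y{\left(-1 \right)} \left(-2\right) \left(-1 + \frac{1}{k{\left(\left(-1 + 6\right) \left(-5 - 5\right),6 \right)} + 3}\right) \left(-233\right) = \left(-1 + 2 \left(-1\right)\right) \left(-2\right) \left(-1 + \frac{1}{-5 + 3}\right) \left(-233\right) = \left(-1 - 2\right) \left(-2\right) \left(-1 + \frac{1}{-2}\right) \left(-233\right) = \left(-3\right) \left(-2\right) \left(-1 - \frac{1}{2}\right) \left(-233\right) = 6 \left(- \frac{3}{2}\right) \left(-233\right) = \left(-9\right) \left(-233\right) = 2097$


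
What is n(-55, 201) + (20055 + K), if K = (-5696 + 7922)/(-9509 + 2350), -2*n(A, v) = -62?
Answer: 143793448/7159 ≈ 20086.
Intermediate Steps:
n(A, v) = 31 (n(A, v) = -½*(-62) = 31)
K = -2226/7159 (K = 2226/(-7159) = 2226*(-1/7159) = -2226/7159 ≈ -0.31094)
n(-55, 201) + (20055 + K) = 31 + (20055 - 2226/7159) = 31 + 143571519/7159 = 143793448/7159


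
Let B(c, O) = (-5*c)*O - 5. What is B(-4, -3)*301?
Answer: -19565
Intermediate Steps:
B(c, O) = -5 - 5*O*c (B(c, O) = -5*O*c - 5 = -5 - 5*O*c)
B(-4, -3)*301 = (-5 - 5*(-3)*(-4))*301 = (-5 - 60)*301 = -65*301 = -19565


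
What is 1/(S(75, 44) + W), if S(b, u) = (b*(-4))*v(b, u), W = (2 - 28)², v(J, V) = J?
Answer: -1/21824 ≈ -4.5821e-5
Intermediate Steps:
W = 676 (W = (-26)² = 676)
S(b, u) = -4*b² (S(b, u) = (b*(-4))*b = (-4*b)*b = -4*b²)
1/(S(75, 44) + W) = 1/(-4*75² + 676) = 1/(-4*5625 + 676) = 1/(-22500 + 676) = 1/(-21824) = -1/21824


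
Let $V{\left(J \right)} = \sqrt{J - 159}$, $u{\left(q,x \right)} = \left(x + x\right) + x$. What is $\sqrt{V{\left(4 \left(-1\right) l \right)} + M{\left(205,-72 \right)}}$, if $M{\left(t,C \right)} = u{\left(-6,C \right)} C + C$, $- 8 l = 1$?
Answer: $\frac{\sqrt{61920 + 2 i \sqrt{634}}}{2} \approx 124.42 + 0.050594 i$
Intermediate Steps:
$l = - \frac{1}{8}$ ($l = \left(- \frac{1}{8}\right) 1 = - \frac{1}{8} \approx -0.125$)
$u{\left(q,x \right)} = 3 x$ ($u{\left(q,x \right)} = 2 x + x = 3 x$)
$M{\left(t,C \right)} = C + 3 C^{2}$ ($M{\left(t,C \right)} = 3 C C + C = 3 C^{2} + C = C + 3 C^{2}$)
$V{\left(J \right)} = \sqrt{-159 + J}$
$\sqrt{V{\left(4 \left(-1\right) l \right)} + M{\left(205,-72 \right)}} = \sqrt{\sqrt{-159 + 4 \left(-1\right) \left(- \frac{1}{8}\right)} - 72 \left(1 + 3 \left(-72\right)\right)} = \sqrt{\sqrt{-159 - - \frac{1}{2}} - 72 \left(1 - 216\right)} = \sqrt{\sqrt{-159 + \frac{1}{2}} - -15480} = \sqrt{\sqrt{- \frac{317}{2}} + 15480} = \sqrt{\frac{i \sqrt{634}}{2} + 15480} = \sqrt{15480 + \frac{i \sqrt{634}}{2}}$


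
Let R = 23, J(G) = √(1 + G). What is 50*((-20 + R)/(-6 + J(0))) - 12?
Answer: -42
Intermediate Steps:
50*((-20 + R)/(-6 + J(0))) - 12 = 50*((-20 + 23)/(-6 + √(1 + 0))) - 12 = 50*(3/(-6 + √1)) - 12 = 50*(3/(-6 + 1)) - 12 = 50*(3/(-5)) - 12 = 50*(3*(-⅕)) - 12 = 50*(-⅗) - 12 = -30 - 12 = -42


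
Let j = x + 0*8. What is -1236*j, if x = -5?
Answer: 6180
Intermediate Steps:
j = -5 (j = -5 + 0*8 = -5 + 0 = -5)
-1236*j = -1236*(-5) = 6180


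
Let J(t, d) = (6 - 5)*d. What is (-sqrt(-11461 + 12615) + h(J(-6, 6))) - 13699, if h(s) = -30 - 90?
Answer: -13819 - sqrt(1154) ≈ -13853.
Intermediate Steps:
J(t, d) = d (J(t, d) = 1*d = d)
h(s) = -120
(-sqrt(-11461 + 12615) + h(J(-6, 6))) - 13699 = (-sqrt(-11461 + 12615) - 120) - 13699 = (-sqrt(1154) - 120) - 13699 = (-120 - sqrt(1154)) - 13699 = -13819 - sqrt(1154)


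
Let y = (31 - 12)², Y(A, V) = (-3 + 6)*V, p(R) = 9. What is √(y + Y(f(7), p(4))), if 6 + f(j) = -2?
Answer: 2*√97 ≈ 19.698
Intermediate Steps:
f(j) = -8 (f(j) = -6 - 2 = -8)
Y(A, V) = 3*V
y = 361 (y = 19² = 361)
√(y + Y(f(7), p(4))) = √(361 + 3*9) = √(361 + 27) = √388 = 2*√97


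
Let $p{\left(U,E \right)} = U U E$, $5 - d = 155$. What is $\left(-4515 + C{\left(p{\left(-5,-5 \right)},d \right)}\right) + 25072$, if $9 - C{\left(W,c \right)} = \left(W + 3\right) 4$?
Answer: $21054$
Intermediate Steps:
$d = -150$ ($d = 5 - 155 = -150$)
$p{\left(U,E \right)} = E U^{2}$ ($p{\left(U,E \right)} = U^{2} E = E U^{2}$)
$C{\left(W,c \right)} = -3 - 4 W$ ($C{\left(W,c \right)} = 9 - \left(W + 3\right) 4 = 9 - \left(3 + W\right) 4 = 9 - \left(12 + 4 W\right) = -3 - 4 W$)
$\left(-4515 + C{\left(p{\left(-5,-5 \right)},d \right)}\right) + 25072 = \left(-4515 - \left(3 + 4 \left(- 5 \left(-5\right)^{2}\right)\right)\right) + 25072 = \left(-4515 - \left(3 + 4 \left(\left(-5\right) 25\right)\right)\right) + 25072 = \left(-4515 - -497\right) + 25072 = \left(-4515 + \left(-3 + 500\right)\right) + 25072 = \left(-4515 + 497\right) + 25072 = -4018 + 25072 = 21054$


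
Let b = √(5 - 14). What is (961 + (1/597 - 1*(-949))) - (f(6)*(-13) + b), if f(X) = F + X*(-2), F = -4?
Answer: 1016095/597 - 3*I ≈ 1702.0 - 3.0*I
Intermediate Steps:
f(X) = -4 - 2*X (f(X) = -4 + X*(-2) = -4 - 2*X)
b = 3*I (b = √(-9) = 3*I ≈ 3.0*I)
(961 + (1/597 - 1*(-949))) - (f(6)*(-13) + b) = (961 + (1/597 - 1*(-949))) - ((-4 - 2*6)*(-13) + 3*I) = (961 + (1/597 + 949)) - ((-4 - 12)*(-13) + 3*I) = (961 + 566554/597) - (-16*(-13) + 3*I) = 1140271/597 - (208 + 3*I) = 1140271/597 + (-208 - 3*I) = 1016095/597 - 3*I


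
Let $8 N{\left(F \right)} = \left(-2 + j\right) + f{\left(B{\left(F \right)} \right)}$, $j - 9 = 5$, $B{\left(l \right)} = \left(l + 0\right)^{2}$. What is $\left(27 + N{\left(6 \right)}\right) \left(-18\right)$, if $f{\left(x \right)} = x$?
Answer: $-594$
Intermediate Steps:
$B{\left(l \right)} = l^{2}$
$j = 14$ ($j = 9 + 5 = 14$)
$N{\left(F \right)} = \frac{3}{2} + \frac{F^{2}}{8}$ ($N{\left(F \right)} = \frac{\left(-2 + 14\right) + F^{2}}{8} = \frac{12 + F^{2}}{8} = \frac{3}{2} + \frac{F^{2}}{8}$)
$\left(27 + N{\left(6 \right)}\right) \left(-18\right) = \left(27 + \left(\frac{3}{2} + \frac{6^{2}}{8}\right)\right) \left(-18\right) = \left(27 + \left(\frac{3}{2} + \frac{1}{8} \cdot 36\right)\right) \left(-18\right) = \left(27 + \left(\frac{3}{2} + \frac{9}{2}\right)\right) \left(-18\right) = \left(27 + 6\right) \left(-18\right) = 33 \left(-18\right) = -594$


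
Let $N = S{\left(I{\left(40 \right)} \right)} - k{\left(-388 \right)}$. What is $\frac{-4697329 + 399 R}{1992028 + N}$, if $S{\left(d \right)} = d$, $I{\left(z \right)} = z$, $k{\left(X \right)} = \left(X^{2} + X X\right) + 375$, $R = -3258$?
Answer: $- \frac{856753}{241515} \approx -3.5474$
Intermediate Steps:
$k{\left(X \right)} = 375 + 2 X^{2}$ ($k{\left(X \right)} = \left(X^{2} + X^{2}\right) + 375 = 2 X^{2} + 375 = 375 + 2 X^{2}$)
$N = -301423$ ($N = 40 - \left(375 + 2 \left(-388\right)^{2}\right) = 40 - \left(375 + 2 \cdot 150544\right) = 40 - \left(375 + 301088\right) = 40 - 301463 = -301423$)
$\frac{-4697329 + 399 R}{1992028 + N} = \frac{-4697329 + 399 \left(-3258\right)}{1992028 - 301423} = \frac{-4697329 - 1299942}{1690605} = \left(-5997271\right) \frac{1}{1690605} = - \frac{856753}{241515}$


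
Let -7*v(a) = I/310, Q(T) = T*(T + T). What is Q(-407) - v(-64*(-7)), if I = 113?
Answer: 718916773/2170 ≈ 3.3130e+5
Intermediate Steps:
Q(T) = 2*T**2 (Q(T) = T*(2*T) = 2*T**2)
v(a) = -113/2170 (v(a) = -113/(7*310) = -1/7*113/310 = -113/2170)
Q(-407) - v(-64*(-7)) = 2*(-407)**2 - 1*(-113/2170) = 2*165649 + 113/2170 = 331298 + 113/2170 = 718916773/2170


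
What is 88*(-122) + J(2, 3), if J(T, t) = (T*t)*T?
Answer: -10724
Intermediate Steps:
J(T, t) = t*T**2
88*(-122) + J(2, 3) = 88*(-122) + 3*2**2 = -10736 + 3*4 = -10736 + 12 = -10724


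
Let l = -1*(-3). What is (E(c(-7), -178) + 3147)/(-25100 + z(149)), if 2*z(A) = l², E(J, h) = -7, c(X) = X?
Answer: -6280/50191 ≈ -0.12512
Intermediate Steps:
l = 3
z(A) = 9/2 (z(A) = (½)*3² = (½)*9 = 9/2)
(E(c(-7), -178) + 3147)/(-25100 + z(149)) = (-7 + 3147)/(-25100 + 9/2) = 3140/(-50191/2) = 3140*(-2/50191) = -6280/50191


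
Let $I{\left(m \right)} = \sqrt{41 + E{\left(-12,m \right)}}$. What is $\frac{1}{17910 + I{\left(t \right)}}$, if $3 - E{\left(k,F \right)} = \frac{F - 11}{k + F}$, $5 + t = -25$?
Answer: $\frac{752220}{13472258393} - \frac{\sqrt{75894}}{13472258393} \approx 5.5814 \cdot 10^{-5}$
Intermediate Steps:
$t = -30$ ($t = -5 - 25 = -30$)
$E{\left(k,F \right)} = 3 - \frac{-11 + F}{F + k}$ ($E{\left(k,F \right)} = 3 - \frac{F - 11}{k + F} = 3 - \frac{-11 + F}{F + k}$)
$I{\left(m \right)} = \sqrt{41 + \frac{-25 + 2 m}{-12 + m}}$ ($I{\left(m \right)} = \sqrt{41 + \frac{11 + 2 m + 3 \left(-12\right)}{m - 12}} = \sqrt{41 + \frac{11 + 2 m - 36}{-12 + m}} = \sqrt{41 + \frac{-25 + 2 m}{-12 + m}}$)
$\frac{1}{17910 + I{\left(t \right)}} = \frac{1}{17910 + \sqrt{\frac{-517 + 43 \left(-30\right)}{-12 - 30}}} = \frac{1}{17910 + \sqrt{\frac{-517 - 1290}{-42}}} = \frac{1}{17910 + \sqrt{\left(- \frac{1}{42}\right) \left(-1807\right)}} = \frac{1}{17910 + \sqrt{\frac{1807}{42}}} = \frac{1}{17910 + \frac{\sqrt{75894}}{42}}$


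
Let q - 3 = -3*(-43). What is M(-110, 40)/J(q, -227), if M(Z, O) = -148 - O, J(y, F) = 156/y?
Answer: -2068/13 ≈ -159.08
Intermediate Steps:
q = 132 (q = 3 - 3*(-43) = 3 + 129 = 132)
M(-110, 40)/J(q, -227) = (-148 - 1*40)/((156/132)) = (-148 - 40)/((156*(1/132))) = -188/13/11 = -188*11/13 = -2068/13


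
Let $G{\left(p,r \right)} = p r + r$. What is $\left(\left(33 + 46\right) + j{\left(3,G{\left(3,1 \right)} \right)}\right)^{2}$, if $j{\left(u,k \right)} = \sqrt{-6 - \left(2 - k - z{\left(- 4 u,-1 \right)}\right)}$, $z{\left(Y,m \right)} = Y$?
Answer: $6225 + 632 i \approx 6225.0 + 632.0 i$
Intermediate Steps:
$G{\left(p,r \right)} = r + p r$
$j{\left(u,k \right)} = \sqrt{-8 + k - 4 u}$ ($j{\left(u,k \right)} = \sqrt{-6 - \left(2 - k + 4 u\right)} = \sqrt{-8 + k - 4 u}$)
$\left(\left(33 + 46\right) + j{\left(3,G{\left(3,1 \right)} \right)}\right)^{2} = \left(\left(33 + 46\right) + \sqrt{-8 + 1 \left(1 + 3\right) - 12}\right)^{2} = \left(79 + \sqrt{-8 + 1 \cdot 4 - 12}\right)^{2} = \left(79 + \sqrt{-8 + 4 - 12}\right)^{2} = \left(79 + \sqrt{-16}\right)^{2} = \left(79 + 4 i\right)^{2}$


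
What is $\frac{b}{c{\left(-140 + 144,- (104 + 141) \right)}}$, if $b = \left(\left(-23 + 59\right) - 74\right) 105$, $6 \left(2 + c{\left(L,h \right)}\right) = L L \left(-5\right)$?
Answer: $\frac{5985}{23} \approx 260.22$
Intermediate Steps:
$c{\left(L,h \right)} = -2 - \frac{5 L^{2}}{6}$ ($c{\left(L,h \right)} = -2 + \frac{L L \left(-5\right)}{6} = -2 + \frac{L^{2} \left(-5\right)}{6} = -2 + \frac{\left(-5\right) L^{2}}{6} = -2 - \frac{5 L^{2}}{6}$)
$b = -3990$ ($b = \left(36 - 74\right) 105 = \left(-38\right) 105 = -3990$)
$\frac{b}{c{\left(-140 + 144,- (104 + 141) \right)}} = - \frac{3990}{-2 - \frac{5 \left(-140 + 144\right)^{2}}{6}} = - \frac{3990}{-2 - \frac{5 \cdot 4^{2}}{6}} = - \frac{3990}{-2 - \frac{40}{3}} = - \frac{3990}{- \frac{46}{3}} = \left(-3990\right) \left(- \frac{3}{46}\right) = \frac{5985}{23}$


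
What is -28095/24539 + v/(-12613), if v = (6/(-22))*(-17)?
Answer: -3899236074/3404614477 ≈ -1.1453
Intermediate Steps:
v = 51/11 (v = -1/22*6*(-17) = -3/11*(-17) = 51/11 ≈ 4.6364)
-28095/24539 + v/(-12613) = -28095/24539 + (51/11)/(-12613) = -28095*1/24539 + (51/11)*(-1/12613) = -28095/24539 - 51/138743 = -3899236074/3404614477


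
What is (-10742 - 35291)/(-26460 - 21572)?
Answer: 46033/48032 ≈ 0.95838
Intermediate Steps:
(-10742 - 35291)/(-26460 - 21572) = -46033/(-48032) = -46033*(-1/48032) = 46033/48032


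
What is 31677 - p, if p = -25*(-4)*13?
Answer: 30377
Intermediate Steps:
p = 1300 (p = 100*13 = 1300)
31677 - p = 31677 - 1*1300 = 31677 - 1300 = 30377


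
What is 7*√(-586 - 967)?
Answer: 7*I*√1553 ≈ 275.86*I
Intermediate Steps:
7*√(-586 - 967) = 7*√(-1553) = 7*(I*√1553) = 7*I*√1553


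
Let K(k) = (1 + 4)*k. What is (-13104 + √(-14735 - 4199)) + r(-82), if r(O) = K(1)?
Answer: -13099 + I*√18934 ≈ -13099.0 + 137.6*I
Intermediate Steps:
K(k) = 5*k
r(O) = 5 (r(O) = 5*1 = 5)
(-13104 + √(-14735 - 4199)) + r(-82) = (-13104 + √(-14735 - 4199)) + 5 = (-13104 + √(-18934)) + 5 = (-13104 + I*√18934) + 5 = -13099 + I*√18934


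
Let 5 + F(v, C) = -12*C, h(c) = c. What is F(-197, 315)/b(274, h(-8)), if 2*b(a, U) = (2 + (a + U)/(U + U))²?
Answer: -484480/13689 ≈ -35.392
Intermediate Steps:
F(v, C) = -5 - 12*C
b(a, U) = (2 + (U + a)/(2*U))²/2 (b(a, U) = (2 + (a + U)/(U + U))²/2 = (2 + (U + a)/((2*U)))²/2 = (2 + (U + a)*(1/(2*U)))²/2 = (2 + (U + a)/(2*U))²/2)
F(-197, 315)/b(274, h(-8)) = (-5 - 12*315)/(((⅛)*(274 + 5*(-8))²/(-8)²)) = (-5 - 3780)/(((⅛)*(1/64)*(274 - 40)²)) = -3785/((⅛)*(1/64)*234²) = -3785/((⅛)*(1/64)*54756) = -3785/13689/128 = -3785*128/13689 = -484480/13689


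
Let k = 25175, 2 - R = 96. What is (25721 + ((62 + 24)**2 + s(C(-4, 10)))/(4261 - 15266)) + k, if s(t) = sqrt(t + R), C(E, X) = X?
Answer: 560103084/11005 - 2*I*sqrt(21)/11005 ≈ 50895.0 - 0.00083282*I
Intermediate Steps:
R = -94 (R = 2 - 1*96 = 2 - 96 = -94)
s(t) = sqrt(-94 + t) (s(t) = sqrt(t - 94) = sqrt(-94 + t))
(25721 + ((62 + 24)**2 + s(C(-4, 10)))/(4261 - 15266)) + k = (25721 + ((62 + 24)**2 + sqrt(-94 + 10))/(4261 - 15266)) + 25175 = (25721 + (86**2 + sqrt(-84))/(-11005)) + 25175 = (25721 + (7396 + 2*I*sqrt(21))*(-1/11005)) + 25175 = (25721 + (-7396/11005 - 2*I*sqrt(21)/11005)) + 25175 = (283052209/11005 - 2*I*sqrt(21)/11005) + 25175 = 560103084/11005 - 2*I*sqrt(21)/11005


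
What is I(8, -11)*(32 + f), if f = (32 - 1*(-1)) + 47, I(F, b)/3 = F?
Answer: 2688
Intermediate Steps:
I(F, b) = 3*F
f = 80 (f = (32 + 1) + 47 = 33 + 47 = 80)
I(8, -11)*(32 + f) = (3*8)*(32 + 80) = 24*112 = 2688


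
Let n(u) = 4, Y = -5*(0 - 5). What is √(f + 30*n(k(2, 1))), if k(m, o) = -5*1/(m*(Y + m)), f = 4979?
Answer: √5099 ≈ 71.407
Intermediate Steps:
Y = 25 (Y = -5*(-5) = 25)
k(m, o) = -5/(m*(25 + m)) (k(m, o) = -5*1/(m*(25 + m)) = -5/(m*(25 + m)))
√(f + 30*n(k(2, 1))) = √(4979 + 30*4) = √(4979 + 120) = √5099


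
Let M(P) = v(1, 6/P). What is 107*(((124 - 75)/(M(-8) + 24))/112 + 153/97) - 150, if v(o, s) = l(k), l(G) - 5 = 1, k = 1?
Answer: 946733/46560 ≈ 20.334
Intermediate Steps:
l(G) = 6 (l(G) = 5 + 1 = 6)
v(o, s) = 6
M(P) = 6
107*(((124 - 75)/(M(-8) + 24))/112 + 153/97) - 150 = 107*(((124 - 75)/(6 + 24))/112 + 153/97) - 150 = 107*((49/30)*(1/112) + 153*(1/97)) - 150 = 107*((49*(1/30))*(1/112) + 153/97) - 150 = 107*((49/30)*(1/112) + 153/97) - 150 = 107*(7/480 + 153/97) - 150 = 107*(74119/46560) - 150 = 7930733/46560 - 150 = 946733/46560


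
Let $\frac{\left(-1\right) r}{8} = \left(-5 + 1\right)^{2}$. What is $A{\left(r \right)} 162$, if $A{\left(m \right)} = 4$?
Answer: $648$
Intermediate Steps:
$r = -128$ ($r = - 8 \left(-5 + 1\right)^{2} = - 8 \left(-4\right)^{2} = \left(-8\right) 16 = -128$)
$A{\left(r \right)} 162 = 4 \cdot 162 = 648$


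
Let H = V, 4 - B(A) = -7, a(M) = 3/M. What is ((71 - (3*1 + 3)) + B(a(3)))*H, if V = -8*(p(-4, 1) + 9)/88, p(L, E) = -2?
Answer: -532/11 ≈ -48.364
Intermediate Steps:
B(A) = 11 (B(A) = 4 - 1*(-7) = 4 + 7 = 11)
V = -7/11 (V = -8*(-2 + 9)/88 = -8*7*(1/88) = -56*1/88 = -7/11 ≈ -0.63636)
H = -7/11 ≈ -0.63636
((71 - (3*1 + 3)) + B(a(3)))*H = ((71 - (3*1 + 3)) + 11)*(-7/11) = ((71 - (3 + 3)) + 11)*(-7/11) = ((71 - 1*6) + 11)*(-7/11) = ((71 - 6) + 11)*(-7/11) = (65 + 11)*(-7/11) = 76*(-7/11) = -532/11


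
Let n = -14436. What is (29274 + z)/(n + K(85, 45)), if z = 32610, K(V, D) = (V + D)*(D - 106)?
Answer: -30942/11183 ≈ -2.7669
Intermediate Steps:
K(V, D) = (-106 + D)*(D + V) (K(V, D) = (D + V)*(-106 + D) = (-106 + D)*(D + V))
(29274 + z)/(n + K(85, 45)) = (29274 + 32610)/(-14436 + (45² - 106*45 - 106*85 + 45*85)) = 61884/(-14436 + (2025 - 4770 - 9010 + 3825)) = 61884/(-14436 - 7930) = 61884/(-22366) = 61884*(-1/22366) = -30942/11183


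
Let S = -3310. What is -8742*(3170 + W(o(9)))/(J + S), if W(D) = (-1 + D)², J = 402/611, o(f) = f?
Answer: 4318491177/505502 ≈ 8543.0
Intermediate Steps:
J = 402/611 (J = 402*(1/611) = 402/611 ≈ 0.65794)
-8742*(3170 + W(o(9)))/(J + S) = -8742*(3170 + (-1 + 9)²)/(402/611 - 3310) = -8742/((-2022008/(611*(3170 + 8²)))) = -8742/((-2022008/(611*(3170 + 64)))) = -8742/((-2022008/611/3234)) = -8742/((-2022008/611*1/3234)) = -8742/(-1011004/987987) = -8742*(-987987/1011004) = 4318491177/505502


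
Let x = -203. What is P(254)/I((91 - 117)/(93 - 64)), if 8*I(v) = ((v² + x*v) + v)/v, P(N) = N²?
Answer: -3741928/1471 ≈ -2543.8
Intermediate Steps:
I(v) = (v² - 202*v)/(8*v) (I(v) = (((v² - 203*v) + v)/v)/8 = ((v² - 202*v)/v)/8 = (v² - 202*v)/(8*v))
P(254)/I((91 - 117)/(93 - 64)) = 254²/(-101/4 + ((91 - 117)/(93 - 64))/8) = 64516/(-101/4 + (-26/29)/8) = 64516/(-101/4 + (-26*1/29)/8) = 64516/(-101/4 + (⅛)*(-26/29)) = 64516/(-101/4 - 13/116) = 64516/(-1471/58) = 64516*(-58/1471) = -3741928/1471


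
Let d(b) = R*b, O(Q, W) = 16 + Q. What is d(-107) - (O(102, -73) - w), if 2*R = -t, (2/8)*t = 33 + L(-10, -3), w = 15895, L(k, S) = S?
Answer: 22197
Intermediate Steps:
t = 120 (t = 4*(33 - 3) = 4*30 = 120)
R = -60 (R = (-1*120)/2 = (1/2)*(-120) = -60)
d(b) = -60*b
d(-107) - (O(102, -73) - w) = -60*(-107) - ((16 + 102) - 1*15895) = 6420 - (118 - 15895) = 6420 - 1*(-15777) = 6420 + 15777 = 22197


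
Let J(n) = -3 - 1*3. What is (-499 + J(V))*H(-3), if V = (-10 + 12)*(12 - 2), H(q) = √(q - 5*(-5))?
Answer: -505*√22 ≈ -2368.7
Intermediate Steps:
H(q) = √(25 + q) (H(q) = √(q + 25) = √(25 + q))
V = 20 (V = 2*10 = 20)
J(n) = -6 (J(n) = -3 - 3 = -6)
(-499 + J(V))*H(-3) = (-499 - 6)*√(25 - 3) = -505*√22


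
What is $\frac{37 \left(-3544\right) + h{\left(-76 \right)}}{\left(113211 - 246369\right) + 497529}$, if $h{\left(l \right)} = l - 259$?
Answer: $- \frac{43821}{121457} \approx -0.36079$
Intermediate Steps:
$h{\left(l \right)} = -259 + l$
$\frac{37 \left(-3544\right) + h{\left(-76 \right)}}{\left(113211 - 246369\right) + 497529} = \frac{37 \left(-3544\right) - 335}{\left(113211 - 246369\right) + 497529} = \frac{-131128 - 335}{-133158 + 497529} = - \frac{131463}{364371} = \left(-131463\right) \frac{1}{364371} = - \frac{43821}{121457}$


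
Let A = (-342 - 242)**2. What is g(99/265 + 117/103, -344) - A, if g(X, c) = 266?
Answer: -340790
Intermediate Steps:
A = 341056 (A = (-584)**2 = 341056)
g(99/265 + 117/103, -344) - A = 266 - 1*341056 = 266 - 341056 = -340790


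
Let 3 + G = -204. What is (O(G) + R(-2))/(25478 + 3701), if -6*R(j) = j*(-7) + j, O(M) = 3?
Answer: 1/29179 ≈ 3.4271e-5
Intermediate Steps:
G = -207 (G = -3 - 204 = -207)
R(j) = j (R(j) = -(j*(-7) + j)/6 = -(-7*j + j)/6 = -(-1)*j = j)
(O(G) + R(-2))/(25478 + 3701) = (3 - 2)/(25478 + 3701) = 1/29179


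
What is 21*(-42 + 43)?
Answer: 21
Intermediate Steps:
21*(-42 + 43) = 21*1 = 21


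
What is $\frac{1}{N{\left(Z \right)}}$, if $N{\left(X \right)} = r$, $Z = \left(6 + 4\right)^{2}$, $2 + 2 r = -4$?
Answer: $- \frac{1}{3} \approx -0.33333$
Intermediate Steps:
$r = -3$ ($r = -1 + \frac{1}{2} \left(-4\right) = -1 - 2 = -3$)
$Z = 100$ ($Z = 10^{2} = 100$)
$N{\left(X \right)} = -3$
$\frac{1}{N{\left(Z \right)}} = \frac{1}{-3} = - \frac{1}{3}$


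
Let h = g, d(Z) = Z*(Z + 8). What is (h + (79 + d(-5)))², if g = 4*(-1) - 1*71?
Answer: 121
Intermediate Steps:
d(Z) = Z*(8 + Z)
g = -75 (g = -4 - 71 = -75)
h = -75
(h + (79 + d(-5)))² = (-75 + (79 - 5*(8 - 5)))² = (-75 + (79 - 5*3))² = (-75 + (79 - 15))² = (-75 + 64)² = (-11)² = 121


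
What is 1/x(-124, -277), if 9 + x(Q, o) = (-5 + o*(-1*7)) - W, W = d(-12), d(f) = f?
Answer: 1/1937 ≈ 0.00051626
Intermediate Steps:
W = -12
x(Q, o) = -2 - 7*o (x(Q, o) = -9 + ((-5 + o*(-1*7)) - 1*(-12)) = -9 + ((-5 + o*(-7)) + 12) = -9 + ((-5 - 7*o) + 12) = -9 + (7 - 7*o) = -2 - 7*o)
1/x(-124, -277) = 1/(-2 - 7*(-277)) = 1/(-2 + 1939) = 1/1937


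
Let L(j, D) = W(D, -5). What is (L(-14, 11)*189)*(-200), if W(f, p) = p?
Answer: 189000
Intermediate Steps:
L(j, D) = -5
(L(-14, 11)*189)*(-200) = -5*189*(-200) = -945*(-200) = 189000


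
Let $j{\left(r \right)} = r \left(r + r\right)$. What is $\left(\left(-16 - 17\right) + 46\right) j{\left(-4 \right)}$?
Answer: $416$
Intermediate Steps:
$j{\left(r \right)} = 2 r^{2}$ ($j{\left(r \right)} = r 2 r = 2 r^{2}$)
$\left(\left(-16 - 17\right) + 46\right) j{\left(-4 \right)} = \left(\left(-16 - 17\right) + 46\right) 2 \left(-4\right)^{2} = \left(-33 + 46\right) 2 \cdot 16 = 13 \cdot 32 = 416$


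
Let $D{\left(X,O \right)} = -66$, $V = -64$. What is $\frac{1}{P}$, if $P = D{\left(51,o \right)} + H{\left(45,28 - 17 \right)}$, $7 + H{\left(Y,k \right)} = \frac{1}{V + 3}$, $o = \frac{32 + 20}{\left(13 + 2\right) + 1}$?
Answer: $- \frac{61}{4454} \approx -0.013696$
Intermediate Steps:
$o = \frac{13}{4}$ ($o = \frac{52}{15 + 1} = \frac{52}{16} = 52 \cdot \frac{1}{16} = \frac{13}{4} \approx 3.25$)
$H{\left(Y,k \right)} = - \frac{428}{61}$ ($H{\left(Y,k \right)} = -7 + \frac{1}{-64 + 3} = -7 + \frac{1}{-61} = -7 - \frac{1}{61} = - \frac{428}{61}$)
$P = - \frac{4454}{61}$ ($P = -66 - \frac{428}{61} = - \frac{4454}{61} \approx -73.016$)
$\frac{1}{P} = \frac{1}{- \frac{4454}{61}} = - \frac{61}{4454}$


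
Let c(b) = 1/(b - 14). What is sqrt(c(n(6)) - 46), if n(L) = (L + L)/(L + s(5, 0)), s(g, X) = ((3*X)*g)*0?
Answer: I*sqrt(1659)/6 ≈ 6.7885*I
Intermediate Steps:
s(g, X) = 0 (s(g, X) = (3*X*g)*0 = 0)
n(L) = 2 (n(L) = (L + L)/(L + 0) = (2*L)/L = 2)
c(b) = 1/(-14 + b)
sqrt(c(n(6)) - 46) = sqrt(1/(-14 + 2) - 46) = sqrt(1/(-12) - 46) = sqrt(-1/12 - 46) = sqrt(-553/12) = I*sqrt(1659)/6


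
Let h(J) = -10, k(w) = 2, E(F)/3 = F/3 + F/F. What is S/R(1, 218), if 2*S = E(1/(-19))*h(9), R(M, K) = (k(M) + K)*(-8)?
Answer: 7/836 ≈ 0.0083732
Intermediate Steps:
E(F) = 3 + F (E(F) = 3*(F/3 + F/F) = 3*(F*(1/3) + 1) = 3*(F/3 + 1) = 3*(1 + F/3) = 3 + F)
R(M, K) = -16 - 8*K (R(M, K) = (2 + K)*(-8) = -16 - 8*K)
S = -280/19 (S = ((3 + 1/(-19))*(-10))/2 = ((3 - 1/19)*(-10))/2 = ((56/19)*(-10))/2 = (1/2)*(-560/19) = -280/19 ≈ -14.737)
S/R(1, 218) = -280/(19*(-16 - 8*218)) = -280/(19*(-16 - 1744)) = -280/19/(-1760) = -280/19*(-1/1760) = 7/836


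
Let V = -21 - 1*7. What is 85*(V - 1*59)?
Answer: -7395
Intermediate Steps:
V = -28 (V = -21 - 7 = -28)
85*(V - 1*59) = 85*(-28 - 1*59) = 85*(-28 - 59) = 85*(-87) = -7395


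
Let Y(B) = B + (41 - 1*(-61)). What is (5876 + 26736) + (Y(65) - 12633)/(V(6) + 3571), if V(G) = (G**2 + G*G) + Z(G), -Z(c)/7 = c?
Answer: 117423346/3601 ≈ 32609.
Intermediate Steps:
Z(c) = -7*c
Y(B) = 102 + B (Y(B) = B + (41 + 61) = B + 102 = 102 + B)
V(G) = -7*G + 2*G**2 (V(G) = (G**2 + G*G) - 7*G = (G**2 + G**2) - 7*G = 2*G**2 - 7*G = -7*G + 2*G**2)
(5876 + 26736) + (Y(65) - 12633)/(V(6) + 3571) = (5876 + 26736) + ((102 + 65) - 12633)/(6*(-7 + 2*6) + 3571) = 32612 + (167 - 12633)/(6*(-7 + 12) + 3571) = 32612 - 12466/(6*5 + 3571) = 32612 - 12466/(30 + 3571) = 32612 - 12466/3601 = 117423346/3601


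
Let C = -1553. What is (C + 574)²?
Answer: 958441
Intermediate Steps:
(C + 574)² = (-1553 + 574)² = (-979)² = 958441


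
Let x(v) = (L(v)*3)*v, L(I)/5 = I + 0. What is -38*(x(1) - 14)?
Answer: -38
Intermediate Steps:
L(I) = 5*I (L(I) = 5*(I + 0) = 5*I)
x(v) = 15*v² (x(v) = ((5*v)*3)*v = (15*v)*v = 15*v²)
-38*(x(1) - 14) = -38*(15*1² - 14) = -38*(15*1 - 14) = -38*(15 - 14) = -38*1 = -38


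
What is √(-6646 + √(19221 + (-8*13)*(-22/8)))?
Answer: √(-6646 + √19507) ≈ 80.662*I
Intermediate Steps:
√(-6646 + √(19221 + (-8*13)*(-22/8))) = √(-6646 + √(19221 - (-2288)/8)) = √(-6646 + √(19221 - 104*(-11/4))) = √(-6646 + √(19221 + 286)) = √(-6646 + √19507)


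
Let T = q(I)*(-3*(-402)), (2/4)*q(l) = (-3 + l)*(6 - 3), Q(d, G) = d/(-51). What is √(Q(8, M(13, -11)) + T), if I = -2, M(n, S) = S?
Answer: 2*I*√23526147/51 ≈ 190.21*I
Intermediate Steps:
Q(d, G) = -d/51 (Q(d, G) = d*(-1/51) = -d/51)
q(l) = -18 + 6*l (q(l) = 2*((-3 + l)*(6 - 3)) = 2*((-3 + l)*3) = 2*(-9 + 3*l) = -18 + 6*l)
T = -36180 (T = (-18 + 6*(-2))*(-3*(-402)) = (-18 - 12)*1206 = -30*1206 = -36180)
√(Q(8, M(13, -11)) + T) = √(-1/51*8 - 36180) = √(-8/51 - 36180) = √(-1845188/51) = 2*I*√23526147/51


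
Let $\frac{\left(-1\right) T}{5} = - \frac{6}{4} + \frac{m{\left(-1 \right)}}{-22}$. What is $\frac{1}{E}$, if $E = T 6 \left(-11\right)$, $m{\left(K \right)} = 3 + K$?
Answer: $- \frac{1}{525} \approx -0.0019048$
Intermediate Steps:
$T = \frac{175}{22}$ ($T = - 5 \left(- \frac{6}{4} + \frac{3 - 1}{-22}\right) = - 5 \left(\left(-6\right) \frac{1}{4} + 2 \left(- \frac{1}{22}\right)\right) = - 5 \left(- \frac{3}{2} - \frac{1}{11}\right) = \left(-5\right) \left(- \frac{35}{22}\right) = \frac{175}{22} \approx 7.9545$)
$E = -525$ ($E = \frac{175}{22} \cdot 6 \left(-11\right) = \frac{525}{11} \left(-11\right) = -525$)
$\frac{1}{E} = \frac{1}{-525} = - \frac{1}{525}$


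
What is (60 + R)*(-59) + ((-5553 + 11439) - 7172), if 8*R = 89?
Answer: -43859/8 ≈ -5482.4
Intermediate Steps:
R = 89/8 (R = (⅛)*89 = 89/8 ≈ 11.125)
(60 + R)*(-59) + ((-5553 + 11439) - 7172) = (60 + 89/8)*(-59) + ((-5553 + 11439) - 7172) = (569/8)*(-59) + (5886 - 7172) = -33571/8 - 1286 = -43859/8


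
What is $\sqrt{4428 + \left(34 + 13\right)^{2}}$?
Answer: $\sqrt{6637} \approx 81.468$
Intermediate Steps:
$\sqrt{4428 + \left(34 + 13\right)^{2}} = \sqrt{4428 + 47^{2}} = \sqrt{4428 + 2209} = \sqrt{6637}$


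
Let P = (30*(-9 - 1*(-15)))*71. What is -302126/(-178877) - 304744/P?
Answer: -12662630552/571512015 ≈ -22.156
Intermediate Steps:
P = 12780 (P = (30*(-9 + 15))*71 = (30*6)*71 = 180*71 = 12780)
-302126/(-178877) - 304744/P = -302126/(-178877) - 304744/12780 = -302126*(-1/178877) - 304744*1/12780 = 302126/178877 - 76186/3195 = -12662630552/571512015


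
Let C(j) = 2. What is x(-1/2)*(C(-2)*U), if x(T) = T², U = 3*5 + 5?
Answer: 10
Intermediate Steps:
U = 20 (U = 15 + 5 = 20)
x(-1/2)*(C(-2)*U) = (-1/2)²*(2*20) = (-1*½)²*40 = (-½)²*40 = (¼)*40 = 10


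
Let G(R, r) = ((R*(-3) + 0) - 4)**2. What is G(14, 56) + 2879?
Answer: 4995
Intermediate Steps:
G(R, r) = (-4 - 3*R)**2 (G(R, r) = ((-3*R + 0) - 4)**2 = (-3*R - 4)**2 = (-4 - 3*R)**2)
G(14, 56) + 2879 = (4 + 3*14)**2 + 2879 = (4 + 42)**2 + 2879 = 46**2 + 2879 = 2116 + 2879 = 4995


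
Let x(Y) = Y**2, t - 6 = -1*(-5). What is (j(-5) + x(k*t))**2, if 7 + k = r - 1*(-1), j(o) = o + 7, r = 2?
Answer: 3755844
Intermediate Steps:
j(o) = 7 + o
t = 11 (t = 6 - 1*(-5) = 6 + 5 = 11)
k = -4 (k = -7 + (2 - 1*(-1)) = -7 + (2 + 1) = -7 + 3 = -4)
(j(-5) + x(k*t))**2 = ((7 - 5) + (-4*11)**2)**2 = (2 + (-44)**2)**2 = (2 + 1936)**2 = 1938**2 = 3755844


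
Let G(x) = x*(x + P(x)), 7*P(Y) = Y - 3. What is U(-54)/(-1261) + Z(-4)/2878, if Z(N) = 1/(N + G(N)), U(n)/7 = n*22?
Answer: 382936429/58066528 ≈ 6.5948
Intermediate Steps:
P(Y) = -3/7 + Y/7 (P(Y) = (Y - 3)/7 = (-3 + Y)/7 = -3/7 + Y/7)
U(n) = 154*n (U(n) = 7*(n*22) = 7*(22*n) = 154*n)
G(x) = x*(-3/7 + 8*x/7) (G(x) = x*(x + (-3/7 + x/7)) = x*(-3/7 + 8*x/7))
Z(N) = 1/(N + N*(-3 + 8*N)/7)
U(-54)/(-1261) + Z(-4)/2878 = (154*(-54))/(-1261) + ((7/4)/(-4*(1 + 2*(-4))))/2878 = -8316*(-1/1261) + ((7/4)*(-¼)/(1 - 8))*(1/2878) = 8316/1261 + ((7/4)*(-¼)/(-7))*(1/2878) = 8316/1261 + ((7/4)*(-¼)*(-⅐))*(1/2878) = 8316/1261 + (1/16)*(1/2878) = 8316/1261 + 1/46048 = 382936429/58066528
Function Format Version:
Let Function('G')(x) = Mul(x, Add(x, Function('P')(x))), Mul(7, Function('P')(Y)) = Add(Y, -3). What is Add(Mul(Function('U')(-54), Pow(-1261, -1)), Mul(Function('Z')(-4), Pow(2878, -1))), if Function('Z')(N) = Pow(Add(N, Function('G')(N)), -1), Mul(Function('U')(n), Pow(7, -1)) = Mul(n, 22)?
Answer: Rational(382936429, 58066528) ≈ 6.5948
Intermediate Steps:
Function('P')(Y) = Add(Rational(-3, 7), Mul(Rational(1, 7), Y)) (Function('P')(Y) = Mul(Rational(1, 7), Add(Y, -3)) = Mul(Rational(1, 7), Add(-3, Y)) = Add(Rational(-3, 7), Mul(Rational(1, 7), Y)))
Function('U')(n) = Mul(154, n) (Function('U')(n) = Mul(7, Mul(n, 22)) = Mul(7, Mul(22, n)) = Mul(154, n))
Function('G')(x) = Mul(x, Add(Rational(-3, 7), Mul(Rational(8, 7), x))) (Function('G')(x) = Mul(x, Add(x, Add(Rational(-3, 7), Mul(Rational(1, 7), x)))) = Mul(x, Add(Rational(-3, 7), Mul(Rational(8, 7), x))))
Function('Z')(N) = Pow(Add(N, Mul(Rational(1, 7), N, Add(-3, Mul(8, N)))), -1)
Add(Mul(Function('U')(-54), Pow(-1261, -1)), Mul(Function('Z')(-4), Pow(2878, -1))) = Add(Mul(Mul(154, -54), Pow(-1261, -1)), Mul(Mul(Rational(7, 4), Pow(-4, -1), Pow(Add(1, Mul(2, -4)), -1)), Pow(2878, -1))) = Add(Mul(-8316, Rational(-1, 1261)), Mul(Mul(Rational(7, 4), Rational(-1, 4), Pow(Add(1, -8), -1)), Rational(1, 2878))) = Add(Rational(8316, 1261), Mul(Mul(Rational(7, 4), Rational(-1, 4), Pow(-7, -1)), Rational(1, 2878))) = Add(Rational(8316, 1261), Mul(Mul(Rational(7, 4), Rational(-1, 4), Rational(-1, 7)), Rational(1, 2878))) = Add(Rational(8316, 1261), Mul(Rational(1, 16), Rational(1, 2878))) = Add(Rational(8316, 1261), Rational(1, 46048)) = Rational(382936429, 58066528)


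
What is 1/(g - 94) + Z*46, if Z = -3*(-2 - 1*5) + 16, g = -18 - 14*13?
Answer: 500387/294 ≈ 1702.0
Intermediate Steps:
g = -200 (g = -18 - 182 = -200)
Z = 37 (Z = -3*(-2 - 5) + 16 = -3*(-7) + 16 = 21 + 16 = 37)
1/(g - 94) + Z*46 = 1/(-200 - 94) + 37*46 = 1/(-294) + 1702 = -1/294 + 1702 = 500387/294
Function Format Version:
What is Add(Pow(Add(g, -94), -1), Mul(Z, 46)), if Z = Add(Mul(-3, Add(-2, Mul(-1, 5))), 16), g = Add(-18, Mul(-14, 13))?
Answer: Rational(500387, 294) ≈ 1702.0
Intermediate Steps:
g = -200 (g = Add(-18, -182) = -200)
Z = 37 (Z = Add(Mul(-3, Add(-2, -5)), 16) = Add(Mul(-3, -7), 16) = Add(21, 16) = 37)
Add(Pow(Add(g, -94), -1), Mul(Z, 46)) = Add(Pow(Add(-200, -94), -1), Mul(37, 46)) = Add(Pow(-294, -1), 1702) = Add(Rational(-1, 294), 1702) = Rational(500387, 294)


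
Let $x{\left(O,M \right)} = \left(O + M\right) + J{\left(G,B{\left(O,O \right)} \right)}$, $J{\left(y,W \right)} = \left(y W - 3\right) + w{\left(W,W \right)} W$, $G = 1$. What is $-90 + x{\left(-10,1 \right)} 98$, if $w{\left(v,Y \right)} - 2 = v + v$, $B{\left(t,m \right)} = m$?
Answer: $15394$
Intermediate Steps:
$w{\left(v,Y \right)} = 2 + 2 v$ ($w{\left(v,Y \right)} = 2 + \left(v + v\right) = 2 + 2 v$)
$J{\left(y,W \right)} = -3 + W y + W \left(2 + 2 W\right)$ ($J{\left(y,W \right)} = \left(y W - 3\right) + \left(2 + 2 W\right) W = \left(W y - 3\right) + W \left(2 + 2 W\right) = \left(-3 + W y\right) + W \left(2 + 2 W\right) = -3 + W y + W \left(2 + 2 W\right)$)
$x{\left(O,M \right)} = -3 + M + 2 O + 2 O \left(1 + O\right)$ ($x{\left(O,M \right)} = \left(O + M\right) + \left(-3 + O 1 + 2 O \left(1 + O\right)\right) = \left(M + O\right) + \left(-3 + O + 2 O \left(1 + O\right)\right) = -3 + M + 2 O + 2 O \left(1 + O\right)$)
$-90 + x{\left(-10,1 \right)} 98 = -90 + \left(-3 + 1 + 2 \left(-10\right)^{2} + 4 \left(-10\right)\right) 98 = -90 + \left(-3 + 1 + 2 \cdot 100 - 40\right) 98 = -90 + \left(-3 + 1 + 200 - 40\right) 98 = -90 + 158 \cdot 98 = -90 + 15484 = 15394$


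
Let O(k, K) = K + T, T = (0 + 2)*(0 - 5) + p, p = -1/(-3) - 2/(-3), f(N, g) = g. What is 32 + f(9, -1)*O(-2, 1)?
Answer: 40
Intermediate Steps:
p = 1 (p = -1*(-⅓) - 2*(-⅓) = ⅓ + ⅔ = 1)
T = -9 (T = (0 + 2)*(0 - 5) + 1 = 2*(-5) + 1 = -10 + 1 = -9)
O(k, K) = -9 + K (O(k, K) = K - 9 = -9 + K)
32 + f(9, -1)*O(-2, 1) = 32 - (-9 + 1) = 32 - 1*(-8) = 32 + 8 = 40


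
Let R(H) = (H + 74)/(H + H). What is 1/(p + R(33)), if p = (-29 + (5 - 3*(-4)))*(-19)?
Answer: 66/15155 ≈ 0.0043550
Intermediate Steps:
R(H) = (74 + H)/(2*H) (R(H) = (74 + H)/((2*H)) = (74 + H)*(1/(2*H)) = (74 + H)/(2*H))
p = 228 (p = (-29 + (5 + 12))*(-19) = (-29 + 17)*(-19) = -12*(-19) = 228)
1/(p + R(33)) = 1/(228 + (½)*(74 + 33)/33) = 1/(228 + (½)*(1/33)*107) = 1/(228 + 107/66) = 1/(15155/66) = 66/15155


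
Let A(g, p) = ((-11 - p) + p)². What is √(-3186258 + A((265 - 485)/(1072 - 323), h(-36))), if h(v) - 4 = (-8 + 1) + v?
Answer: I*√3186137 ≈ 1785.0*I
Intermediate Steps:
h(v) = -3 + v (h(v) = 4 + ((-8 + 1) + v) = 4 + (-7 + v) = -3 + v)
A(g, p) = 121 (A(g, p) = (-11)² = 121)
√(-3186258 + A((265 - 485)/(1072 - 323), h(-36))) = √(-3186258 + 121) = √(-3186137) = I*√3186137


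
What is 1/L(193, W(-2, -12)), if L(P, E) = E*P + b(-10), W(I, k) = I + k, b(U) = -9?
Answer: -1/2711 ≈ -0.00036887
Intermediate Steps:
L(P, E) = -9 + E*P (L(P, E) = E*P - 9 = -9 + E*P)
1/L(193, W(-2, -12)) = 1/(-9 + (-2 - 12)*193) = 1/(-9 - 14*193) = 1/(-9 - 2702) = 1/(-2711) = -1/2711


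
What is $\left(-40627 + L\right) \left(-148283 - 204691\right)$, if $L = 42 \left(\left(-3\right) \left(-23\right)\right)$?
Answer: $13317356046$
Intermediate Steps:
$L = 2898$ ($L = 42 \cdot 69 = 2898$)
$\left(-40627 + L\right) \left(-148283 - 204691\right) = \left(-40627 + 2898\right) \left(-148283 - 204691\right) = \left(-37729\right) \left(-352974\right) = 13317356046$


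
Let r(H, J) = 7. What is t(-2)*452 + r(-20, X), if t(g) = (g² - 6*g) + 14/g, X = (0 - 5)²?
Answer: 4075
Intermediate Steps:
X = 25 (X = (-5)² = 25)
t(g) = g² - 6*g + 14/g
t(-2)*452 + r(-20, X) = ((14 + (-2)²*(-6 - 2))/(-2))*452 + 7 = -(14 + 4*(-8))/2*452 + 7 = -(14 - 32)/2*452 + 7 = -½*(-18)*452 + 7 = 9*452 + 7 = 4068 + 7 = 4075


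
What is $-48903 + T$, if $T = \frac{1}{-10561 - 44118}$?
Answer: $- \frac{2673967138}{54679} \approx -48903.0$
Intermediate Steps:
$T = - \frac{1}{54679}$ ($T = \frac{1}{-54679} = - \frac{1}{54679} \approx -1.8289 \cdot 10^{-5}$)
$-48903 + T = -48903 - \frac{1}{54679} = - \frac{2673967138}{54679}$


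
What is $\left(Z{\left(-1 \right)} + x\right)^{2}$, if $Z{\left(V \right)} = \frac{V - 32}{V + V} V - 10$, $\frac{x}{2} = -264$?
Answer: $\frac{1229881}{4} \approx 3.0747 \cdot 10^{5}$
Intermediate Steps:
$x = -528$ ($x = 2 \left(-264\right) = -528$)
$Z{\left(V \right)} = -26 + \frac{V}{2}$ ($Z{\left(V \right)} = \frac{-32 + V}{2 V} V - 10 = \left(-16 + \frac{V}{2}\right) - 10 = -26 + \frac{V}{2}$)
$\left(Z{\left(-1 \right)} + x\right)^{2} = \left(\left(-26 + \frac{1}{2} \left(-1\right)\right) - 528\right)^{2} = \left(\left(-26 - \frac{1}{2}\right) - 528\right)^{2} = \left(- \frac{53}{2} - 528\right)^{2} = \left(- \frac{1109}{2}\right)^{2} = \frac{1229881}{4}$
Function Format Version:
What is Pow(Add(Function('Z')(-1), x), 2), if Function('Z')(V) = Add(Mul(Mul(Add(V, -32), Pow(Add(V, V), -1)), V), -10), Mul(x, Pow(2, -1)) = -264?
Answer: Rational(1229881, 4) ≈ 3.0747e+5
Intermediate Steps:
x = -528 (x = Mul(2, -264) = -528)
Function('Z')(V) = Add(-26, Mul(Rational(1, 2), V)) (Function('Z')(V) = Add(Mul(Mul(Add(-32, V), Pow(Mul(2, V), -1)), V), -10) = Add(Mul(Mul(Add(-32, V), Mul(Rational(1, 2), Pow(V, -1))), V), -10) = Add(Mul(Mul(Rational(1, 2), Pow(V, -1), Add(-32, V)), V), -10) = Add(Add(-16, Mul(Rational(1, 2), V)), -10) = Add(-26, Mul(Rational(1, 2), V)))
Pow(Add(Function('Z')(-1), x), 2) = Pow(Add(Add(-26, Mul(Rational(1, 2), -1)), -528), 2) = Pow(Add(Add(-26, Rational(-1, 2)), -528), 2) = Pow(Add(Rational(-53, 2), -528), 2) = Pow(Rational(-1109, 2), 2) = Rational(1229881, 4)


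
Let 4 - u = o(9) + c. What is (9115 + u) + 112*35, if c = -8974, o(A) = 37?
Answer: 21976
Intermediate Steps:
u = 8941 (u = 4 - (37 - 8974) = 4 - 1*(-8937) = 4 + 8937 = 8941)
(9115 + u) + 112*35 = (9115 + 8941) + 112*35 = 18056 + 3920 = 21976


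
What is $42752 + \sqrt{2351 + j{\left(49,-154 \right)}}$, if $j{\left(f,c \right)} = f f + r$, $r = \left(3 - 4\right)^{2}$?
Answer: $42752 + 7 \sqrt{97} \approx 42821.0$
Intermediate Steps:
$r = 1$ ($r = \left(-1\right)^{2} = 1$)
$j{\left(f,c \right)} = 1 + f^{2}$ ($j{\left(f,c \right)} = f f + 1 = f^{2} + 1 = 1 + f^{2}$)
$42752 + \sqrt{2351 + j{\left(49,-154 \right)}} = 42752 + \sqrt{2351 + \left(1 + 49^{2}\right)} = 42752 + \sqrt{2351 + \left(1 + 2401\right)} = 42752 + \sqrt{2351 + 2402} = 42752 + \sqrt{4753} = 42752 + 7 \sqrt{97}$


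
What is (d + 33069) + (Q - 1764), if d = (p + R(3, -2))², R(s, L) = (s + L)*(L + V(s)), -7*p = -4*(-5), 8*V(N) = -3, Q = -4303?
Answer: 84764121/3136 ≈ 27029.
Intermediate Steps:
V(N) = -3/8 (V(N) = (⅛)*(-3) = -3/8)
p = -20/7 (p = -(-4)*(-5)/7 = -⅐*20 = -20/7 ≈ -2.8571)
R(s, L) = (-3/8 + L)*(L + s) (R(s, L) = (s + L)*(L - 3/8) = (L + s)*(-3/8 + L) = (-3/8 + L)*(L + s))
d = 85849/3136 (d = (-20/7 + ((-2)² - 3/8*(-2) - 3/8*3 - 2*3))² = (-20/7 + (4 + ¾ - 9/8 - 6))² = (-20/7 - 19/8)² = (-293/56)² = 85849/3136 ≈ 27.375)
(d + 33069) + (Q - 1764) = (85849/3136 + 33069) + (-4303 - 1764) = 103790233/3136 - 6067 = 84764121/3136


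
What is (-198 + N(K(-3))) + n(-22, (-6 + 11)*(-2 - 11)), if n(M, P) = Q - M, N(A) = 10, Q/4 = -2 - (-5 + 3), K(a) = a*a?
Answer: -166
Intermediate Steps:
K(a) = a**2
Q = 0 (Q = 4*(-2 - (-5 + 3)) = 4*(-2 - 1*(-2)) = 4*(-2 + 2) = 4*0 = 0)
n(M, P) = -M (n(M, P) = 0 - M = -M)
(-198 + N(K(-3))) + n(-22, (-6 + 11)*(-2 - 11)) = (-198 + 10) - 1*(-22) = -188 + 22 = -166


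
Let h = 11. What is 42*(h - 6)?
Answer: 210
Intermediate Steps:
42*(h - 6) = 42*(11 - 6) = 42*5 = 210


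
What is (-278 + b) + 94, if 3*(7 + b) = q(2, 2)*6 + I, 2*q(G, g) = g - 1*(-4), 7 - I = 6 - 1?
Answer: -553/3 ≈ -184.33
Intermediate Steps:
I = 2 (I = 7 - (6 - 1) = 7 - 1*5 = 7 - 5 = 2)
q(G, g) = 2 + g/2 (q(G, g) = (g - 1*(-4))/2 = (g + 4)/2 = (4 + g)/2 = 2 + g/2)
b = -⅓ (b = -7 + ((2 + (½)*2)*6 + 2)/3 = -7 + ((2 + 1)*6 + 2)/3 = -7 + (3*6 + 2)/3 = -7 + (18 + 2)/3 = -7 + (⅓)*20 = -7 + 20/3 = -⅓ ≈ -0.33333)
(-278 + b) + 94 = (-278 - ⅓) + 94 = -835/3 + 94 = -553/3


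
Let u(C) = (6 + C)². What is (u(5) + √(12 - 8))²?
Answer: 15129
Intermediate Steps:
(u(5) + √(12 - 8))² = ((6 + 5)² + √(12 - 8))² = (11² + √4)² = (121 + 2)² = 123² = 15129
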